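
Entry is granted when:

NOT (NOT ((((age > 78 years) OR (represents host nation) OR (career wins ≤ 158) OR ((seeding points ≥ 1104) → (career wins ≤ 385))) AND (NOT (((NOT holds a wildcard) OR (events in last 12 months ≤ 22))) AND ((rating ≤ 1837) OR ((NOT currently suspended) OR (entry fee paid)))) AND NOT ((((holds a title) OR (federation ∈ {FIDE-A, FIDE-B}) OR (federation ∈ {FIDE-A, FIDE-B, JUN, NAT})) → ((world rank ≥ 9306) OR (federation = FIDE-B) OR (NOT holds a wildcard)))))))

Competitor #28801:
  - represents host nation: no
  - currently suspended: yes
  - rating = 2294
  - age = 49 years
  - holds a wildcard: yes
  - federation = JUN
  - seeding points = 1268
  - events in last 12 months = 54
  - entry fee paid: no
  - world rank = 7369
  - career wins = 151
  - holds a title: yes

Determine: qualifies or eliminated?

Atomic conditions:
  age > 78 years: 49 > 78 is false
  represents host nation: no → false
  career wins ≤ 158: 151 ≤ 158 is true
  seeding points ≥ 1104: 1268 ≥ 1104 is true
  career wins ≤ 385: 151 ≤ 385 is true
  NOT holds a wildcard: yes → false
  events in last 12 months ≤ 22: 54 ≤ 22 is false
  rating ≤ 1837: 2294 ≤ 1837 is false
  NOT currently suspended: yes → false
  entry fee paid: no → false
  holds a title: yes → true
  federation ∈ {FIDE-A, FIDE-B}: JUN is not in the set → false
  federation ∈ {FIDE-A, FIDE-B, JUN, NAT}: JUN is in the set → true
  world rank ≥ 9306: 7369 ≥ 9306 is false
  federation = FIDE-B: JUN == FIDE-B is false
Combine:
[1.1.1.4] true → true = true
[1.1.1] false OR false OR true OR true = true
[1.1.2.1.1] false OR false = false
[1.1.2.1] NOT false = true
[1.1.2.2.2] false OR false = false
[1.1.2.2] false OR false = false
[1.1.2] true AND false = false
[1.1.3.1.1] true OR false OR true = true
[1.1.3.1.2] false OR false OR false = false
[1.1.3.1] true → false = false
[1.1.3] NOT false = true
[1.1] true AND false AND true = false
[1] NOT false = true
[root] NOT true = false
Overall: false → eliminated

Eliminated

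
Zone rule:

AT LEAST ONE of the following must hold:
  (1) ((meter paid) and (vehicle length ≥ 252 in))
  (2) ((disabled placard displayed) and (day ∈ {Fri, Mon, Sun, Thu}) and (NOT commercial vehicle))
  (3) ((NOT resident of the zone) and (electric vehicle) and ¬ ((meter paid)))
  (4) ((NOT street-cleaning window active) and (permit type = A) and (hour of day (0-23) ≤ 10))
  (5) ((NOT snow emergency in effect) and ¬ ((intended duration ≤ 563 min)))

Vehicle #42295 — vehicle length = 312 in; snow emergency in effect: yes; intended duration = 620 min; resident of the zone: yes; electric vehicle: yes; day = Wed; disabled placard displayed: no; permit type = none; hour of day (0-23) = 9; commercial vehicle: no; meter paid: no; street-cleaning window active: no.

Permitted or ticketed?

Atomic conditions:
  meter paid: no → false
  vehicle length ≥ 252 in: 312 ≥ 252 is true
  disabled placard displayed: no → false
  day ∈ {Fri, Mon, Sun, Thu}: Wed is not in the set → false
  NOT commercial vehicle: no → true
  NOT resident of the zone: yes → false
  electric vehicle: yes → true
  NOT street-cleaning window active: no → true
  permit type = A: none == A is false
  hour of day (0-23) ≤ 10: 9 ≤ 10 is true
  NOT snow emergency in effect: yes → false
  intended duration ≤ 563 min: 620 ≤ 563 is false
Combine:
[1] false AND true = false
[2] false AND false AND true = false
[3.3] NOT false = true
[3] false AND true AND true = false
[4] true AND false AND true = false
[5.2] NOT false = true
[5] false AND true = false
[root] false OR false OR false OR false OR false = false
Overall: false → ticketed

Ticketed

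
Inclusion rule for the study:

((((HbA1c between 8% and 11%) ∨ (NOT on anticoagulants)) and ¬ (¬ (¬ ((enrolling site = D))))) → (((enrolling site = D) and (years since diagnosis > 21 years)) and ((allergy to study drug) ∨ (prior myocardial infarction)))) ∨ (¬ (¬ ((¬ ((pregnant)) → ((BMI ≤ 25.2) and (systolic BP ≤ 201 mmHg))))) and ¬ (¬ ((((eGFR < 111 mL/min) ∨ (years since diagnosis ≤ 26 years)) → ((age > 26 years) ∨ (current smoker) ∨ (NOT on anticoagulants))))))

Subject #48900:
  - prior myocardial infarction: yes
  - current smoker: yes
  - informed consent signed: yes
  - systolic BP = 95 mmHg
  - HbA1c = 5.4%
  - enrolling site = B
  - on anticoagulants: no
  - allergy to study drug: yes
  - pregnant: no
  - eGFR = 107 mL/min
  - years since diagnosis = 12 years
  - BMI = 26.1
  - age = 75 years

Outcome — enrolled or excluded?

Atomic conditions:
  HbA1c between 8% and 11%: 5.4 in [8, 11] is false
  NOT on anticoagulants: no → true
  enrolling site = D: B == D is false
  years since diagnosis > 21 years: 12 > 21 is false
  allergy to study drug: yes → true
  prior myocardial infarction: yes → true
  pregnant: no → false
  BMI ≤ 25.2: 26.1 ≤ 25.2 is false
  systolic BP ≤ 201 mmHg: 95 ≤ 201 is true
  eGFR < 111 mL/min: 107 < 111 is true
  years since diagnosis ≤ 26 years: 12 ≤ 26 is true
  age > 26 years: 75 > 26 is true
  current smoker: yes → true
Combine:
[1.1.1] false OR true = true
[1.1.2.1.1] NOT false = true
[1.1.2.1] NOT true = false
[1.1.2] NOT false = true
[1.1] true AND true = true
[1.2.1] false AND false = false
[1.2.2] true OR true = true
[1.2] false AND true = false
[1] true → false = false
[2.1.1.1.1] NOT false = true
[2.1.1.1.2] false AND true = false
[2.1.1.1] true → false = false
[2.1.1] NOT false = true
[2.1] NOT true = false
[2.2.1.1.1] true OR true = true
[2.2.1.1.2] true OR true OR true = true
[2.2.1.1] true → true = true
[2.2.1] NOT true = false
[2.2] NOT false = true
[2] false AND true = false
[root] false OR false = false
Overall: false → excluded

Excluded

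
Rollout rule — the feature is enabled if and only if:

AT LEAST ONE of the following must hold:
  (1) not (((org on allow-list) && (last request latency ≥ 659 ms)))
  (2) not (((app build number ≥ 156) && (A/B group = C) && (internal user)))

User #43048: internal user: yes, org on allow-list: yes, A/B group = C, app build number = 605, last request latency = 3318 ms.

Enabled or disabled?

Disabled

Atomic conditions:
  org on allow-list: yes → true
  last request latency ≥ 659 ms: 3318 ≥ 659 is true
  app build number ≥ 156: 605 ≥ 156 is true
  A/B group = C: C == C is true
  internal user: yes → true
Combine:
[1.1] true AND true = true
[1] NOT true = false
[2.1] true AND true AND true = true
[2] NOT true = false
[root] false OR false = false
Overall: false → disabled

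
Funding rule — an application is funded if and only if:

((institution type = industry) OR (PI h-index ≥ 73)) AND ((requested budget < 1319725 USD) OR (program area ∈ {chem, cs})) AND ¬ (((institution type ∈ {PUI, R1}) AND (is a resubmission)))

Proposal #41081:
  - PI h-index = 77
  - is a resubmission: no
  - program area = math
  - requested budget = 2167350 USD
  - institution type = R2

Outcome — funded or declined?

Declined

Atomic conditions:
  institution type = industry: R2 == industry is false
  PI h-index ≥ 73: 77 ≥ 73 is true
  requested budget < 1319725 USD: 2167350 < 1319725 is false
  program area ∈ {chem, cs}: math is not in the set → false
  institution type ∈ {PUI, R1}: R2 is not in the set → false
  is a resubmission: no → false
Combine:
[1] false OR true = true
[2] false OR false = false
[3.1] false AND false = false
[3] NOT false = true
[root] true AND false AND true = false
Overall: false → declined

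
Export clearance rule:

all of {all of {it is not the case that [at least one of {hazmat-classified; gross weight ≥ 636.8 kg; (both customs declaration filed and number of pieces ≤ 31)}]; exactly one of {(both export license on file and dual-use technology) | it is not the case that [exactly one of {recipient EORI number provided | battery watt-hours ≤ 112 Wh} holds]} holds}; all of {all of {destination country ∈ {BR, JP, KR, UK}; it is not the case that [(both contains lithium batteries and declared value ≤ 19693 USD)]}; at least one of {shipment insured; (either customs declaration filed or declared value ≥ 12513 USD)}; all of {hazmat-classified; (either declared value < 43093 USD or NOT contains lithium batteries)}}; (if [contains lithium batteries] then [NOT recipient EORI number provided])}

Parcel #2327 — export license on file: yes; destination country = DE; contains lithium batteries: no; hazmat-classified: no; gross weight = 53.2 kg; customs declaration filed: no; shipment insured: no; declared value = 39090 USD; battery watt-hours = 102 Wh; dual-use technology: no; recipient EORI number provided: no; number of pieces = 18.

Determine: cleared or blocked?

Atomic conditions:
  hazmat-classified: no → false
  gross weight ≥ 636.8 kg: 53.2 ≥ 636.8 is false
  customs declaration filed: no → false
  number of pieces ≤ 31: 18 ≤ 31 is true
  export license on file: yes → true
  dual-use technology: no → false
  recipient EORI number provided: no → false
  battery watt-hours ≤ 112 Wh: 102 ≤ 112 is true
  destination country ∈ {BR, JP, KR, UK}: DE is not in the set → false
  contains lithium batteries: no → false
  declared value ≤ 19693 USD: 39090 ≤ 19693 is false
  shipment insured: no → false
  declared value ≥ 12513 USD: 39090 ≥ 12513 is true
  declared value < 43093 USD: 39090 < 43093 is true
  NOT contains lithium batteries: no → true
  NOT recipient EORI number provided: no → true
Combine:
[1.1.1.3] false AND true = false
[1.1.1] false OR false OR false = false
[1.1] NOT false = true
[1.2.1] true AND false = false
[1.2.2.1] exactly-one(false, true) = true
[1.2.2] NOT true = false
[1.2] exactly-one(false, false) = false
[1] true AND false = false
[2.1.2.1] false AND false = false
[2.1.2] NOT false = true
[2.1] false AND true = false
[2.2.2] false OR true = true
[2.2] false OR true = true
[2.3.2] true OR true = true
[2.3] false AND true = false
[2] false AND true AND false = false
[3] false → true (antecedent false ⇒ implication holds) = true
[root] false AND false AND true = false
Overall: false → blocked

Blocked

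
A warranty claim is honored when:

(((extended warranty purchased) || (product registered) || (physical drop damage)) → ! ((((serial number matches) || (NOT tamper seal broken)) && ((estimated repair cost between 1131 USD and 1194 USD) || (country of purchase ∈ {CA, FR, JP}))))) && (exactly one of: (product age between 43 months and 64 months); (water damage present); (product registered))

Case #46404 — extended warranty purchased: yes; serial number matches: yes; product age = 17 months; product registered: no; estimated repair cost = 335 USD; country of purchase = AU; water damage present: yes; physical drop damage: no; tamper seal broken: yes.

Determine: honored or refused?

Atomic conditions:
  extended warranty purchased: yes → true
  product registered: no → false
  physical drop damage: no → false
  serial number matches: yes → true
  NOT tamper seal broken: yes → false
  estimated repair cost between 1131 USD and 1194 USD: 335 in [1131, 1194] is false
  country of purchase ∈ {CA, FR, JP}: AU is not in the set → false
  product age between 43 months and 64 months: 17 in [43, 64] is false
  water damage present: yes → true
Combine:
[1.1] true OR false OR false = true
[1.2.1.1] true OR false = true
[1.2.1.2] false OR false = false
[1.2.1] true AND false = false
[1.2] NOT false = true
[1] true → true = true
[2] exactly-one(false, true, false) = true
[root] true AND true = true
Overall: true → honored

Honored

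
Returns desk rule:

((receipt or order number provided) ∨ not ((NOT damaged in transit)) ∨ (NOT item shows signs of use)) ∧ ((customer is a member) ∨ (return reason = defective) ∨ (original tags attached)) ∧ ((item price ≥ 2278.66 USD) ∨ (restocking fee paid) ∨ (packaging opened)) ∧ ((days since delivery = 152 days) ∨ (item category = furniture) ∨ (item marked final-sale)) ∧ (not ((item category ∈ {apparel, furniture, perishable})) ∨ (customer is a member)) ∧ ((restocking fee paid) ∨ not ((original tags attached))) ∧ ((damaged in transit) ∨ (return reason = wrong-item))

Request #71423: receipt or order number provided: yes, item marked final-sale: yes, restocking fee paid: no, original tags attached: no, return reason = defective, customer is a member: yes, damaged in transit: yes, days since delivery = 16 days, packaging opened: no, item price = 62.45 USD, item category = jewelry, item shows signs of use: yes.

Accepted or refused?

Refused

Atomic conditions:
  receipt or order number provided: yes → true
  NOT damaged in transit: yes → false
  NOT item shows signs of use: yes → false
  customer is a member: yes → true
  return reason = defective: defective == defective is true
  original tags attached: no → false
  item price ≥ 2278.66 USD: 62.45 ≥ 2278.66 is false
  restocking fee paid: no → false
  packaging opened: no → false
  days since delivery = 152 days: 16 == 152 is false
  item category = furniture: jewelry == furniture is false
  item marked final-sale: yes → true
  item category ∈ {apparel, furniture, perishable}: jewelry is not in the set → false
  damaged in transit: yes → true
  return reason = wrong-item: defective == wrong-item is false
Combine:
[1.2] NOT false = true
[1] true OR true OR false = true
[2] true OR true OR false = true
[3] false OR false OR false = false
[4] false OR false OR true = true
[5.1] NOT false = true
[5] true OR true = true
[6.2] NOT false = true
[6] false OR true = true
[7] true OR false = true
[root] true AND true AND false AND true AND true AND true AND true = false
Overall: false → refused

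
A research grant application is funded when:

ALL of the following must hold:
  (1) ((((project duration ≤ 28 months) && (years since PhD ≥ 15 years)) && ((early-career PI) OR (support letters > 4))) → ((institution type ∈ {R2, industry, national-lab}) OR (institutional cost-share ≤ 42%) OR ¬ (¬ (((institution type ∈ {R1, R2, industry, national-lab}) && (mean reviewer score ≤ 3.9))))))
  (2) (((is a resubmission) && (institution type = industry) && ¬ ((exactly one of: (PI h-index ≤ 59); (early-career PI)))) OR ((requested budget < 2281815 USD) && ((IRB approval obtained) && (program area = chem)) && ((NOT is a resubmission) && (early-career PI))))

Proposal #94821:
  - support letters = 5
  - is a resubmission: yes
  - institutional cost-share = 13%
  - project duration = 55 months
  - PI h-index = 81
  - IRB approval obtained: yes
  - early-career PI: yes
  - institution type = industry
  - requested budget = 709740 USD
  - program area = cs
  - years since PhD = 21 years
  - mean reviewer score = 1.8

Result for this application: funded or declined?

Atomic conditions:
  project duration ≤ 28 months: 55 ≤ 28 is false
  years since PhD ≥ 15 years: 21 ≥ 15 is true
  early-career PI: yes → true
  support letters > 4: 5 > 4 is true
  institution type ∈ {R2, industry, national-lab}: industry is in the set → true
  institutional cost-share ≤ 42%: 13 ≤ 42 is true
  institution type ∈ {R1, R2, industry, national-lab}: industry is in the set → true
  mean reviewer score ≤ 3.9: 1.8 ≤ 3.9 is true
  is a resubmission: yes → true
  institution type = industry: industry == industry is true
  PI h-index ≤ 59: 81 ≤ 59 is false
  requested budget < 2281815 USD: 709740 < 2281815 is true
  IRB approval obtained: yes → true
  program area = chem: cs == chem is false
  NOT is a resubmission: yes → false
Combine:
[1.1.1] false AND true = false
[1.1.2] true OR true = true
[1.1] false AND true = false
[1.2.3.1.1] true AND true = true
[1.2.3.1] NOT true = false
[1.2.3] NOT false = true
[1.2] true OR true OR true = true
[1] false → true (antecedent false ⇒ implication holds) = true
[2.1.3.1] exactly-one(false, true) = true
[2.1.3] NOT true = false
[2.1] true AND true AND false = false
[2.2.2] true AND false = false
[2.2.3] false AND true = false
[2.2] true AND false AND false = false
[2] false OR false = false
[root] true AND false = false
Overall: false → declined

Declined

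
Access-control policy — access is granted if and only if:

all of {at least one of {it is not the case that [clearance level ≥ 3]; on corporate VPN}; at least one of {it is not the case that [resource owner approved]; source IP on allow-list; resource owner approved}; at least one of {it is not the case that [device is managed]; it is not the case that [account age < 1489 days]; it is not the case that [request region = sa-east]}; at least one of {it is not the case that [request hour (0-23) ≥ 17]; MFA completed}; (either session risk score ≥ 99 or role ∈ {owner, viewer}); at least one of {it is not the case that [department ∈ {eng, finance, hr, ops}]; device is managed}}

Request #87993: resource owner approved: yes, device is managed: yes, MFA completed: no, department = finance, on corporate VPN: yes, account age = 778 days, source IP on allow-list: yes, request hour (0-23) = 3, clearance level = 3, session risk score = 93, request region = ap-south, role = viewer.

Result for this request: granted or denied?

Atomic conditions:
  clearance level ≥ 3: 3 ≥ 3 is true
  on corporate VPN: yes → true
  resource owner approved: yes → true
  source IP on allow-list: yes → true
  device is managed: yes → true
  account age < 1489 days: 778 < 1489 is true
  request region = sa-east: ap-south == sa-east is false
  request hour (0-23) ≥ 17: 3 ≥ 17 is false
  MFA completed: no → false
  session risk score ≥ 99: 93 ≥ 99 is false
  role ∈ {owner, viewer}: viewer is in the set → true
  department ∈ {eng, finance, hr, ops}: finance is in the set → true
Combine:
[1.1] NOT true = false
[1] false OR true = true
[2.1] NOT true = false
[2] false OR true OR true = true
[3.1] NOT true = false
[3.2] NOT true = false
[3.3] NOT false = true
[3] false OR false OR true = true
[4.1] NOT false = true
[4] true OR false = true
[5] false OR true = true
[6.1] NOT true = false
[6] false OR true = true
[root] true AND true AND true AND true AND true AND true = true
Overall: true → granted

Granted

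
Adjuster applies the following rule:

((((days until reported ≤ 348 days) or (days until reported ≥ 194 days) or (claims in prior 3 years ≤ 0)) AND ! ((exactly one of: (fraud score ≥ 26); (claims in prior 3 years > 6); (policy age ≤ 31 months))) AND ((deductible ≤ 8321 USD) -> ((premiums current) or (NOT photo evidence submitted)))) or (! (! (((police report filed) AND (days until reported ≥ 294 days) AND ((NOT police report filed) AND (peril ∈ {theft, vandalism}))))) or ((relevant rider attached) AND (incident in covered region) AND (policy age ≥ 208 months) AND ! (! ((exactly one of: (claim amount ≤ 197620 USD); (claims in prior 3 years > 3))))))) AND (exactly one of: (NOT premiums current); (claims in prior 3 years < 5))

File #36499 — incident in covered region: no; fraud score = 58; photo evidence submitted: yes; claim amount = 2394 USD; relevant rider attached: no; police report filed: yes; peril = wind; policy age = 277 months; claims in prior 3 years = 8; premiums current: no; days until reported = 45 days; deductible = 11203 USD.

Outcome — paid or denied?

Paid

Atomic conditions:
  days until reported ≤ 348 days: 45 ≤ 348 is true
  days until reported ≥ 194 days: 45 ≥ 194 is false
  claims in prior 3 years ≤ 0: 8 ≤ 0 is false
  fraud score ≥ 26: 58 ≥ 26 is true
  claims in prior 3 years > 6: 8 > 6 is true
  policy age ≤ 31 months: 277 ≤ 31 is false
  deductible ≤ 8321 USD: 11203 ≤ 8321 is false
  premiums current: no → false
  NOT photo evidence submitted: yes → false
  police report filed: yes → true
  days until reported ≥ 294 days: 45 ≥ 294 is false
  NOT police report filed: yes → false
  peril ∈ {theft, vandalism}: wind is not in the set → false
  relevant rider attached: no → false
  incident in covered region: no → false
  policy age ≥ 208 months: 277 ≥ 208 is true
  claim amount ≤ 197620 USD: 2394 ≤ 197620 is true
  claims in prior 3 years > 3: 8 > 3 is true
  NOT premiums current: no → true
  claims in prior 3 years < 5: 8 < 5 is false
Combine:
[1.1.1] true OR false OR false = true
[1.1.2.1] exactly-one(true, true, false) = false
[1.1.2] NOT false = true
[1.1.3.2] false OR false = false
[1.1.3] false → false (antecedent false ⇒ implication holds) = true
[1.1] true AND true AND true = true
[1.2.1.1.1.3] false AND false = false
[1.2.1.1.1] true AND false AND false = false
[1.2.1.1] NOT false = true
[1.2.1] NOT true = false
[1.2.2.4.1.1] exactly-one(true, true) = false
[1.2.2.4.1] NOT false = true
[1.2.2.4] NOT true = false
[1.2.2] false AND false AND true AND false = false
[1.2] false OR false = false
[1] true OR false = true
[2] exactly-one(true, false) = true
[root] true AND true = true
Overall: true → paid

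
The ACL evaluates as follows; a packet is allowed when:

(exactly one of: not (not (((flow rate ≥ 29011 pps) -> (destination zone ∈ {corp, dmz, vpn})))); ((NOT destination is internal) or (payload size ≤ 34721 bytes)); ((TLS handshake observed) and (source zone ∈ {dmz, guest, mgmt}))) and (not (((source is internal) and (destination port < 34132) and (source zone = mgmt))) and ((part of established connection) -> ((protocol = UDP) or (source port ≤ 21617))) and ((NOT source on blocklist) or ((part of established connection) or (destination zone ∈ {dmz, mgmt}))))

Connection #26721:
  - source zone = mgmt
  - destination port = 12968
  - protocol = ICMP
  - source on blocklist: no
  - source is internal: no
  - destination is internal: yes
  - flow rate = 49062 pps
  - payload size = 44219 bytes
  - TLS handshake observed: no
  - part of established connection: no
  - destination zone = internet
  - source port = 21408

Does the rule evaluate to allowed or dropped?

Dropped

Atomic conditions:
  flow rate ≥ 29011 pps: 49062 ≥ 29011 is true
  destination zone ∈ {corp, dmz, vpn}: internet is not in the set → false
  NOT destination is internal: yes → false
  payload size ≤ 34721 bytes: 44219 ≤ 34721 is false
  TLS handshake observed: no → false
  source zone ∈ {dmz, guest, mgmt}: mgmt is in the set → true
  source is internal: no → false
  destination port < 34132: 12968 < 34132 is true
  source zone = mgmt: mgmt == mgmt is true
  part of established connection: no → false
  protocol = UDP: ICMP == UDP is false
  source port ≤ 21617: 21408 ≤ 21617 is true
  NOT source on blocklist: no → true
  destination zone ∈ {dmz, mgmt}: internet is not in the set → false
Combine:
[1.1.1.1] true → false = false
[1.1.1] NOT false = true
[1.1] NOT true = false
[1.2] false OR false = false
[1.3] false AND true = false
[1] exactly-one(false, false, false) = false
[2.1.1] false AND true AND true = false
[2.1] NOT false = true
[2.2.2] false OR true = true
[2.2] false → true (antecedent false ⇒ implication holds) = true
[2.3.2] false OR false = false
[2.3] true OR false = true
[2] true AND true AND true = true
[root] false AND true = false
Overall: false → dropped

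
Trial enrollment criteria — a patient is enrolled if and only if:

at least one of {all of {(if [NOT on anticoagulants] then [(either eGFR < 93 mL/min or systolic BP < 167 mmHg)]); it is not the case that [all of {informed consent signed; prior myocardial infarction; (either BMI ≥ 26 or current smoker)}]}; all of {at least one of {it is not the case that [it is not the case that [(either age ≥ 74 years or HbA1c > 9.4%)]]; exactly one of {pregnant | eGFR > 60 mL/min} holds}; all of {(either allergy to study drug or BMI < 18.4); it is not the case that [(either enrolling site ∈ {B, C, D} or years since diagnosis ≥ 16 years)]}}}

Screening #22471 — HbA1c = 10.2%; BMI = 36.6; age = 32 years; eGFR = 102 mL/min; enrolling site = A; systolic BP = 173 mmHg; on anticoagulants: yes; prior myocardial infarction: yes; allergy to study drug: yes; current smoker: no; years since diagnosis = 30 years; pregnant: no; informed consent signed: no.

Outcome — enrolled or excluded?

Atomic conditions:
  NOT on anticoagulants: yes → false
  eGFR < 93 mL/min: 102 < 93 is false
  systolic BP < 167 mmHg: 173 < 167 is false
  informed consent signed: no → false
  prior myocardial infarction: yes → true
  BMI ≥ 26: 36.6 ≥ 26 is true
  current smoker: no → false
  age ≥ 74 years: 32 ≥ 74 is false
  HbA1c > 9.4%: 10.2 > 9.4 is true
  pregnant: no → false
  eGFR > 60 mL/min: 102 > 60 is true
  allergy to study drug: yes → true
  BMI < 18.4: 36.6 < 18.4 is false
  enrolling site ∈ {B, C, D}: A is not in the set → false
  years since diagnosis ≥ 16 years: 30 ≥ 16 is true
Combine:
[1.1.2] false OR false = false
[1.1] false → false (antecedent false ⇒ implication holds) = true
[1.2.1.3] true OR false = true
[1.2.1] false AND true AND true = false
[1.2] NOT false = true
[1] true AND true = true
[2.1.1.1.1] false OR true = true
[2.1.1.1] NOT true = false
[2.1.1] NOT false = true
[2.1.2] exactly-one(false, true) = true
[2.1] true OR true = true
[2.2.1] true OR false = true
[2.2.2.1] false OR true = true
[2.2.2] NOT true = false
[2.2] true AND false = false
[2] true AND false = false
[root] true OR false = true
Overall: true → enrolled

Enrolled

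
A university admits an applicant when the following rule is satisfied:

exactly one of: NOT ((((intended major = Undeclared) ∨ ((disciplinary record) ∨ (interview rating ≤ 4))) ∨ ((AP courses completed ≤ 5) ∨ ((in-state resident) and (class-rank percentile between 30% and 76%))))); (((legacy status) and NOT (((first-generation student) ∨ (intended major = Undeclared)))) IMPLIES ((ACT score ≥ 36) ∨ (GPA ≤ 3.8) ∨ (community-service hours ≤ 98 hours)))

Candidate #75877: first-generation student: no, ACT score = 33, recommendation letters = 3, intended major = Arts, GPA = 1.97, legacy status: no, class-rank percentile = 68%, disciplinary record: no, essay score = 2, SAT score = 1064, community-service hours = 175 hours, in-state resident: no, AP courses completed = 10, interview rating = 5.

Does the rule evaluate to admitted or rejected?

Atomic conditions:
  intended major = Undeclared: Arts == Undeclared is false
  disciplinary record: no → false
  interview rating ≤ 4: 5 ≤ 4 is false
  AP courses completed ≤ 5: 10 ≤ 5 is false
  in-state resident: no → false
  class-rank percentile between 30% and 76%: 68 in [30, 76] is true
  legacy status: no → false
  first-generation student: no → false
  ACT score ≥ 36: 33 ≥ 36 is false
  GPA ≤ 3.8: 1.97 ≤ 3.8 is true
  community-service hours ≤ 98 hours: 175 ≤ 98 is false
Combine:
[1.1.1.2] false OR false = false
[1.1.1] false OR false = false
[1.1.2.2] false AND true = false
[1.1.2] false OR false = false
[1.1] false OR false = false
[1] NOT false = true
[2.1.2.1] false OR false = false
[2.1.2] NOT false = true
[2.1] false AND true = false
[2.2] false OR true OR false = true
[2] false → true (antecedent false ⇒ implication holds) = true
[root] exactly-one(true, true) = false
Overall: false → rejected

Rejected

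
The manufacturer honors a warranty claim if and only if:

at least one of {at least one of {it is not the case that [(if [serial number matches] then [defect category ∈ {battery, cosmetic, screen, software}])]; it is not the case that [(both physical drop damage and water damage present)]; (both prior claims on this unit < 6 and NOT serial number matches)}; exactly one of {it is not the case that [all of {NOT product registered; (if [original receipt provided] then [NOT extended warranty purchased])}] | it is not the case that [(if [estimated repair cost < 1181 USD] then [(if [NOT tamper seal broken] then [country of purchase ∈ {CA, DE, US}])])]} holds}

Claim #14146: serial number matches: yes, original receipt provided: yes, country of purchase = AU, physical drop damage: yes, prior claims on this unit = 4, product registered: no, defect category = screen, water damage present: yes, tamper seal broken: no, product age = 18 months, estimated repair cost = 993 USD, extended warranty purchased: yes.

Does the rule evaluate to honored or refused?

Atomic conditions:
  serial number matches: yes → true
  defect category ∈ {battery, cosmetic, screen, software}: screen is in the set → true
  physical drop damage: yes → true
  water damage present: yes → true
  prior claims on this unit < 6: 4 < 6 is true
  NOT serial number matches: yes → false
  NOT product registered: no → true
  original receipt provided: yes → true
  NOT extended warranty purchased: yes → false
  estimated repair cost < 1181 USD: 993 < 1181 is true
  NOT tamper seal broken: no → true
  country of purchase ∈ {CA, DE, US}: AU is not in the set → false
Combine:
[1.1.1] true → true = true
[1.1] NOT true = false
[1.2.1] true AND true = true
[1.2] NOT true = false
[1.3] true AND false = false
[1] false OR false OR false = false
[2.1.1.2] true → false = false
[2.1.1] true AND false = false
[2.1] NOT false = true
[2.2.1.2] true → false = false
[2.2.1] true → false = false
[2.2] NOT false = true
[2] exactly-one(true, true) = false
[root] false OR false = false
Overall: false → refused

Refused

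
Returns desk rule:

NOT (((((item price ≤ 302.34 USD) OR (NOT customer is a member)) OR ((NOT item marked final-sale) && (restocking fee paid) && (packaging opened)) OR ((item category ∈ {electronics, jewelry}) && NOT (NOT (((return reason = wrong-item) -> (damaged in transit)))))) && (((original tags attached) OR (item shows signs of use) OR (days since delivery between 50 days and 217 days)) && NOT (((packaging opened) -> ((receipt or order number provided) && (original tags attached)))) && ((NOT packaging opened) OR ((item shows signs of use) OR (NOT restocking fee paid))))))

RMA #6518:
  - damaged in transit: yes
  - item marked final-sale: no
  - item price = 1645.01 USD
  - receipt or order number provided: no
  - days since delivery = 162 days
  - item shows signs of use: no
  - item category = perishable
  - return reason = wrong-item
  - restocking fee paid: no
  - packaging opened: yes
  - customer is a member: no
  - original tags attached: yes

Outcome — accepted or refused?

Refused

Atomic conditions:
  item price ≤ 302.34 USD: 1645.01 ≤ 302.34 is false
  NOT customer is a member: no → true
  NOT item marked final-sale: no → true
  restocking fee paid: no → false
  packaging opened: yes → true
  item category ∈ {electronics, jewelry}: perishable is not in the set → false
  return reason = wrong-item: wrong-item == wrong-item is true
  damaged in transit: yes → true
  original tags attached: yes → true
  item shows signs of use: no → false
  days since delivery between 50 days and 217 days: 162 in [50, 217] is true
  receipt or order number provided: no → false
  NOT packaging opened: yes → false
  NOT restocking fee paid: no → true
Combine:
[1.1.1] false OR true = true
[1.1.2] true AND false AND true = false
[1.1.3.2.1.1] true → true = true
[1.1.3.2.1] NOT true = false
[1.1.3.2] NOT false = true
[1.1.3] false AND true = false
[1.1] true OR false OR false = true
[1.2.1] true OR false OR true = true
[1.2.2.1.2] false AND true = false
[1.2.2.1] true → false = false
[1.2.2] NOT false = true
[1.2.3.2] false OR true = true
[1.2.3] false OR true = true
[1.2] true AND true AND true = true
[1] true AND true = true
[root] NOT true = false
Overall: false → refused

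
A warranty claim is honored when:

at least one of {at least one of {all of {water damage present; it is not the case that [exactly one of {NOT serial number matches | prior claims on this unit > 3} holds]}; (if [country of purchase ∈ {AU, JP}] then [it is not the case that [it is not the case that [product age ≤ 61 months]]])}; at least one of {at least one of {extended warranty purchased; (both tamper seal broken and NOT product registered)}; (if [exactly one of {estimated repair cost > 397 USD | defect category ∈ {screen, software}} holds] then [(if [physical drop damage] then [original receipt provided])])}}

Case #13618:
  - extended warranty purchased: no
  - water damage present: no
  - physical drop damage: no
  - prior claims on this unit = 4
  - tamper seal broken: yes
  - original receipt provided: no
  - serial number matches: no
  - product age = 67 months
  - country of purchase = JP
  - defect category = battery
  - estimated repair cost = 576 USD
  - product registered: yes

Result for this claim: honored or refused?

Atomic conditions:
  water damage present: no → false
  NOT serial number matches: no → true
  prior claims on this unit > 3: 4 > 3 is true
  country of purchase ∈ {AU, JP}: JP is in the set → true
  product age ≤ 61 months: 67 ≤ 61 is false
  extended warranty purchased: no → false
  tamper seal broken: yes → true
  NOT product registered: yes → false
  estimated repair cost > 397 USD: 576 > 397 is true
  defect category ∈ {screen, software}: battery is not in the set → false
  physical drop damage: no → false
  original receipt provided: no → false
Combine:
[1.1.2.1] exactly-one(true, true) = false
[1.1.2] NOT false = true
[1.1] false AND true = false
[1.2.2.1] NOT false = true
[1.2.2] NOT true = false
[1.2] true → false = false
[1] false OR false = false
[2.1.2] true AND false = false
[2.1] false OR false = false
[2.2.1] exactly-one(true, false) = true
[2.2.2] false → false (antecedent false ⇒ implication holds) = true
[2.2] true → true = true
[2] false OR true = true
[root] false OR true = true
Overall: true → honored

Honored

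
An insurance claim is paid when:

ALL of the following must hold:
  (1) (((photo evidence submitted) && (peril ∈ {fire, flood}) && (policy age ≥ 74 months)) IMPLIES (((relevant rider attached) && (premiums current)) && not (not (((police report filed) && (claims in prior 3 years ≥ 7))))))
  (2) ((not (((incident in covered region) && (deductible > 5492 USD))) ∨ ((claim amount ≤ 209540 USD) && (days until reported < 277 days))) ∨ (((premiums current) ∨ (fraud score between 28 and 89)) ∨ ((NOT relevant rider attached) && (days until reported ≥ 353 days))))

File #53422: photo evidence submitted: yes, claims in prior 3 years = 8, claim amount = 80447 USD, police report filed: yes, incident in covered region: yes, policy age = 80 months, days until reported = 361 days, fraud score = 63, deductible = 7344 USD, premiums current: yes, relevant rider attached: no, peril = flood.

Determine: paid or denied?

Atomic conditions:
  photo evidence submitted: yes → true
  peril ∈ {fire, flood}: flood is in the set → true
  policy age ≥ 74 months: 80 ≥ 74 is true
  relevant rider attached: no → false
  premiums current: yes → true
  police report filed: yes → true
  claims in prior 3 years ≥ 7: 8 ≥ 7 is true
  incident in covered region: yes → true
  deductible > 5492 USD: 7344 > 5492 is true
  claim amount ≤ 209540 USD: 80447 ≤ 209540 is true
  days until reported < 277 days: 361 < 277 is false
  fraud score between 28 and 89: 63 in [28, 89] is true
  NOT relevant rider attached: no → true
  days until reported ≥ 353 days: 361 ≥ 353 is true
Combine:
[1.1] true AND true AND true = true
[1.2.1] false AND true = false
[1.2.2.1.1] true AND true = true
[1.2.2.1] NOT true = false
[1.2.2] NOT false = true
[1.2] false AND true = false
[1] true → false = false
[2.1.1.1] true AND true = true
[2.1.1] NOT true = false
[2.1.2] true AND false = false
[2.1] false OR false = false
[2.2.1] true OR true = true
[2.2.2] true AND true = true
[2.2] true OR true = true
[2] false OR true = true
[root] false AND true = false
Overall: false → denied

Denied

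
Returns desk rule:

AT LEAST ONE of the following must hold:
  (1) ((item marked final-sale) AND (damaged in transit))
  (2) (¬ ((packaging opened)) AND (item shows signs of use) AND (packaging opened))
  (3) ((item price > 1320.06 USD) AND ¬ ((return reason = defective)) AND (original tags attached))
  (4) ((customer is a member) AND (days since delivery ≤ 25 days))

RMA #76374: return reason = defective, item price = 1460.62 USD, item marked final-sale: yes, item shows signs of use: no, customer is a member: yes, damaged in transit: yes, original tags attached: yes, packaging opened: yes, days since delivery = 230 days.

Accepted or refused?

Atomic conditions:
  item marked final-sale: yes → true
  damaged in transit: yes → true
  packaging opened: yes → true
  item shows signs of use: no → false
  item price > 1320.06 USD: 1460.62 > 1320.06 is true
  return reason = defective: defective == defective is true
  original tags attached: yes → true
  customer is a member: yes → true
  days since delivery ≤ 25 days: 230 ≤ 25 is false
Combine:
[1] true AND true = true
[2.1] NOT true = false
[2] false AND false AND true = false
[3.2] NOT true = false
[3] true AND false AND true = false
[4] true AND false = false
[root] true OR false OR false OR false = true
Overall: true → accepted

Accepted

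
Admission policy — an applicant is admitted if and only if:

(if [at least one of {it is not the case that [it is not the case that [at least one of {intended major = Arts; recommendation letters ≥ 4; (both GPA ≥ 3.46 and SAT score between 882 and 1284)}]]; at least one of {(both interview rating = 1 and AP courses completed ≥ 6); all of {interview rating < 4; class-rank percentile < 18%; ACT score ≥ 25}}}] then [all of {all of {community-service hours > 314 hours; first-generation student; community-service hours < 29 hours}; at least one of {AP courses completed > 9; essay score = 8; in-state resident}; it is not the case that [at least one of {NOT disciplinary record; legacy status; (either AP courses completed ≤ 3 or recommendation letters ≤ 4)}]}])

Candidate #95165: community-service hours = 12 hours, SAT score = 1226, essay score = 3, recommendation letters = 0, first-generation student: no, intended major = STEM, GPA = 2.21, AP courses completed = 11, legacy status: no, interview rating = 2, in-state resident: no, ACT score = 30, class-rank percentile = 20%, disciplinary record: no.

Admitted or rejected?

Atomic conditions:
  intended major = Arts: STEM == Arts is false
  recommendation letters ≥ 4: 0 ≥ 4 is false
  GPA ≥ 3.46: 2.21 ≥ 3.46 is false
  SAT score between 882 and 1284: 1226 in [882, 1284] is true
  interview rating = 1: 2 == 1 is false
  AP courses completed ≥ 6: 11 ≥ 6 is true
  interview rating < 4: 2 < 4 is true
  class-rank percentile < 18%: 20 < 18 is false
  ACT score ≥ 25: 30 ≥ 25 is true
  community-service hours > 314 hours: 12 > 314 is false
  first-generation student: no → false
  community-service hours < 29 hours: 12 < 29 is true
  AP courses completed > 9: 11 > 9 is true
  essay score = 8: 3 == 8 is false
  in-state resident: no → false
  NOT disciplinary record: no → true
  legacy status: no → false
  AP courses completed ≤ 3: 11 ≤ 3 is false
  recommendation letters ≤ 4: 0 ≤ 4 is true
Combine:
[1.1.1.1.3] false AND true = false
[1.1.1.1] false OR false OR false = false
[1.1.1] NOT false = true
[1.1] NOT true = false
[1.2.1] false AND true = false
[1.2.2] true AND false AND true = false
[1.2] false OR false = false
[1] false OR false = false
[2.1] false AND false AND true = false
[2.2] true OR false OR false = true
[2.3.1.3] false OR true = true
[2.3.1] true OR false OR true = true
[2.3] NOT true = false
[2] false AND true AND false = false
[root] false → false (antecedent false ⇒ implication holds) = true
Overall: true → admitted

Admitted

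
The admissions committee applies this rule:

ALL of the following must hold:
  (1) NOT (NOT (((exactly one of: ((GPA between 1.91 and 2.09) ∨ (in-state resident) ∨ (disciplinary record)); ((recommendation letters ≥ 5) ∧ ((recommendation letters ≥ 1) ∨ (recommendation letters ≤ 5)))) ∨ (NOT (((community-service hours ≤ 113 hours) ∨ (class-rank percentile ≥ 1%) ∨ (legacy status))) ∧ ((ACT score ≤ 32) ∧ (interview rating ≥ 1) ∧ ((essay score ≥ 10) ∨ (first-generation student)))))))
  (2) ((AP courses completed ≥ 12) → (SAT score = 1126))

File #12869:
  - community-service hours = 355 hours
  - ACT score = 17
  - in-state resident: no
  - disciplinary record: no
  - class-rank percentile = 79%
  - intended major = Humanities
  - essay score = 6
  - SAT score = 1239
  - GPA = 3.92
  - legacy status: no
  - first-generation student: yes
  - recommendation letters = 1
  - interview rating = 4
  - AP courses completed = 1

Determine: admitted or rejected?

Atomic conditions:
  GPA between 1.91 and 2.09: 3.92 in [1.91, 2.09] is false
  in-state resident: no → false
  disciplinary record: no → false
  recommendation letters ≥ 5: 1 ≥ 5 is false
  recommendation letters ≥ 1: 1 ≥ 1 is true
  recommendation letters ≤ 5: 1 ≤ 5 is true
  community-service hours ≤ 113 hours: 355 ≤ 113 is false
  class-rank percentile ≥ 1%: 79 ≥ 1 is true
  legacy status: no → false
  ACT score ≤ 32: 17 ≤ 32 is true
  interview rating ≥ 1: 4 ≥ 1 is true
  essay score ≥ 10: 6 ≥ 10 is false
  first-generation student: yes → true
  AP courses completed ≥ 12: 1 ≥ 12 is false
  SAT score = 1126: 1239 == 1126 is false
Combine:
[1.1.1.1.1] false OR false OR false = false
[1.1.1.1.2.2] true OR true = true
[1.1.1.1.2] false AND true = false
[1.1.1.1] exactly-one(false, false) = false
[1.1.1.2.1.1] false OR true OR false = true
[1.1.1.2.1] NOT true = false
[1.1.1.2.2.3] false OR true = true
[1.1.1.2.2] true AND true AND true = true
[1.1.1.2] false AND true = false
[1.1.1] false OR false = false
[1.1] NOT false = true
[1] NOT true = false
[2] false → false (antecedent false ⇒ implication holds) = true
[root] false AND true = false
Overall: false → rejected

Rejected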